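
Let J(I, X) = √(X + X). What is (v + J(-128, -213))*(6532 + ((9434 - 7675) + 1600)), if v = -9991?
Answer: -98820981 + 9891*I*√426 ≈ -9.8821e+7 + 2.0415e+5*I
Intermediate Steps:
J(I, X) = √2*√X (J(I, X) = √(2*X) = √2*√X)
(v + J(-128, -213))*(6532 + ((9434 - 7675) + 1600)) = (-9991 + √2*√(-213))*(6532 + ((9434 - 7675) + 1600)) = (-9991 + √2*(I*√213))*(6532 + (1759 + 1600)) = (-9991 + I*√426)*(6532 + 3359) = (-9991 + I*√426)*9891 = -98820981 + 9891*I*√426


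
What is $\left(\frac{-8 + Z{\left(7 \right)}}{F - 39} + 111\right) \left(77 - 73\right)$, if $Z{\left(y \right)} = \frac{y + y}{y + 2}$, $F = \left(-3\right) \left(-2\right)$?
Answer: $\frac{132100}{297} \approx 444.78$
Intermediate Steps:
$F = 6$
$Z{\left(y \right)} = \frac{2 y}{2 + y}$
$\left(\frac{-8 + Z{\left(7 \right)}}{F - 39} + 111\right) \left(77 - 73\right) = \left(\frac{-8 + 2 \cdot 7 \frac{1}{2 + 7}}{6 - 39} + 111\right) \left(77 - 73\right) = \left(\frac{-8 + 2 \cdot 7 \cdot \frac{1}{9}}{-33} + 111\right) 4 = \left(\left(-8 + 2 \cdot 7 \cdot \frac{1}{9}\right) \left(- \frac{1}{33}\right) + 111\right) 4 = \left(\left(-8 + \frac{14}{9}\right) \left(- \frac{1}{33}\right) + 111\right) 4 = \left(\left(- \frac{58}{9}\right) \left(- \frac{1}{33}\right) + 111\right) 4 = \left(\frac{58}{297} + 111\right) 4 = \frac{33025}{297} \cdot 4 = \frac{132100}{297}$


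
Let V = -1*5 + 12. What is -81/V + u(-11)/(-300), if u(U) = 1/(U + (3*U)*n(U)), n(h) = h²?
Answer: -1985657/171600 ≈ -11.571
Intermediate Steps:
V = 7 (V = -5 + 12 = 7)
u(U) = 1/(U + 3*U³) (u(U) = 1/(U + (3*U)*U²) = 1/(U + 3*U³))
-81/V + u(-11)/(-300) = -81/7 + 1/((-11 + 3*(-11)³)*(-300)) = -81*⅐ - 1/300/(-11 + 3*(-1331)) = -81/7 - 1/300/(-11 - 3993) = -81/7 - 1/300/(-4004) = -81/7 - 1/4004*(-1/300) = -81/7 + 1/1201200 = -1985657/171600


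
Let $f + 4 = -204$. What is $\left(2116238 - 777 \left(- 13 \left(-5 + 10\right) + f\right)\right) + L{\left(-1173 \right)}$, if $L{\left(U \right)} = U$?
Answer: $2327186$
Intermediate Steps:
$f = -208$ ($f = -4 - 204 = -208$)
$\left(2116238 - 777 \left(- 13 \left(-5 + 10\right) + f\right)\right) + L{\left(-1173 \right)} = \left(2116238 - 777 \left(- 13 \left(-5 + 10\right) - 208\right)\right) - 1173 = \left(2116238 - 777 \left(\left(-13\right) 5 - 208\right)\right) - 1173 = \left(2116238 - 777 \left(-65 - 208\right)\right) - 1173 = \left(2116238 - -212121\right) - 1173 = \left(2116238 + 212121\right) - 1173 = 2328359 - 1173 = 2327186$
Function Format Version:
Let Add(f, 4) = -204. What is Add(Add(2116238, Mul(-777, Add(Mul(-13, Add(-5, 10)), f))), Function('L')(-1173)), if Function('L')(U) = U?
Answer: 2327186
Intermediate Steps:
f = -208 (f = Add(-4, -204) = -208)
Add(Add(2116238, Mul(-777, Add(Mul(-13, Add(-5, 10)), f))), Function('L')(-1173)) = Add(Add(2116238, Mul(-777, Add(Mul(-13, Add(-5, 10)), -208))), -1173) = Add(Add(2116238, Mul(-777, Add(Mul(-13, 5), -208))), -1173) = Add(Add(2116238, Mul(-777, Add(-65, -208))), -1173) = Add(Add(2116238, Mul(-777, -273)), -1173) = Add(Add(2116238, 212121), -1173) = Add(2328359, -1173) = 2327186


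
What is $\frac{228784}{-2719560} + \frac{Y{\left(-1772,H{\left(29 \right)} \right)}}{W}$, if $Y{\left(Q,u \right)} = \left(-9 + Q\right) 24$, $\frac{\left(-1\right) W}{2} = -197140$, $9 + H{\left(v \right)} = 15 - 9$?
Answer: $- \frac{645155713}{3350837865} \approx -0.19254$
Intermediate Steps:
$H{\left(v \right)} = -3$ ($H{\left(v \right)} = -9 + \left(15 - 9\right) = -9 + 6 = -3$)
$W = 394280$ ($W = \left(-2\right) \left(-197140\right) = 394280$)
$Y{\left(Q,u \right)} = -216 + 24 Q$
$\frac{228784}{-2719560} + \frac{Y{\left(-1772,H{\left(29 \right)} \right)}}{W} = \frac{228784}{-2719560} + \frac{-216 + 24 \left(-1772\right)}{394280} = 228784 \left(- \frac{1}{2719560}\right) + \left(-216 - 42528\right) \frac{1}{394280} = - \frac{28598}{339945} - \frac{5343}{49285} = - \frac{645155713}{3350837865}$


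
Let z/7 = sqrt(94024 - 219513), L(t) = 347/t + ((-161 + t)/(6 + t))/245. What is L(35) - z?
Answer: 14209/1435 - 49*I*sqrt(2561) ≈ 9.9017 - 2479.7*I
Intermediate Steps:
L(t) = 347/t + (-161 + t)/(245*(6 + t)) (L(t) = 347/t + ((-161 + t)/(6 + t))*(1/245) = 347/t + (-161 + t)/(245*(6 + t)))
z = 49*I*sqrt(2561) (z = 7*sqrt(94024 - 219513) = 7*sqrt(-125489) = 7*(7*I*sqrt(2561)) = 49*I*sqrt(2561) ≈ 2479.7*I)
L(35) - z = (1/245)*(510090 + 35**2 + 84854*35)/(35*(6 + 35)) - 49*I*sqrt(2561) = (1/245)*(1/35)*(510090 + 1225 + 2969890)/41 - 49*I*sqrt(2561) = (1/245)*(1/35)*(1/41)*3481205 - 49*I*sqrt(2561) = 14209/1435 - 49*I*sqrt(2561)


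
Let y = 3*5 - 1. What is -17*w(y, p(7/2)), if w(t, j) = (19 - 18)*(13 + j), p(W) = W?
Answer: -561/2 ≈ -280.50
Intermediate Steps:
y = 14 (y = 15 - 1 = 14)
w(t, j) = 13 + j (w(t, j) = 1*(13 + j) = 13 + j)
-17*w(y, p(7/2)) = -17*(13 + 7/2) = -17*33/2 = -561/2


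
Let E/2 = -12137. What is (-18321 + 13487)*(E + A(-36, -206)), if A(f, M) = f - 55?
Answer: 117780410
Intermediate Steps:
E = -24274 (E = 2*(-12137) = -24274)
A(f, M) = -55 + f
(-18321 + 13487)*(E + A(-36, -206)) = (-18321 + 13487)*(-24274 + (-55 - 36)) = -4834*(-24274 - 91) = -4834*(-24365) = 117780410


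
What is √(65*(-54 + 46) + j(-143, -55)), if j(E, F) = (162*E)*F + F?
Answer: √1273555 ≈ 1128.5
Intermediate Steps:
j(E, F) = F + 162*E*F (j(E, F) = 162*E*F + F = F + 162*E*F)
√(65*(-54 + 46) + j(-143, -55)) = √(65*(-54 + 46) - 55*(1 + 162*(-143))) = √(65*(-8) - 55*(1 - 23166)) = √(-520 - 55*(-23165)) = √(-520 + 1274075) = √1273555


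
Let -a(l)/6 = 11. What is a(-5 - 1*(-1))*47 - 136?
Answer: -3238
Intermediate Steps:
a(l) = -66 (a(l) = -6*11 = -66)
a(-5 - 1*(-1))*47 - 136 = -66*47 - 136 = -3102 - 136 = -3238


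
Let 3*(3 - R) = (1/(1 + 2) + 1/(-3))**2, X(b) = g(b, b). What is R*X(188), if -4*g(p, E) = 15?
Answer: -45/4 ≈ -11.250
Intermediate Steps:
g(p, E) = -15/4 (g(p, E) = -1/4*15 = -15/4)
X(b) = -15/4
R = 3 (R = 3 - (1/(1 + 2) + 1/(-3))**2/3 = 3 - (1/3 - 1/3)**2/3 = 3 - 1/3*0**2 = 3 - 1/3*0 = 3 + 0 = 3)
R*X(188) = 3*(-15/4) = -45/4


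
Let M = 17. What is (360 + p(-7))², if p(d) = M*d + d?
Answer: 54756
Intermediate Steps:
p(d) = 18*d (p(d) = 17*d + d = 18*d)
(360 + p(-7))² = (360 + 18*(-7))² = (360 - 126)² = 234² = 54756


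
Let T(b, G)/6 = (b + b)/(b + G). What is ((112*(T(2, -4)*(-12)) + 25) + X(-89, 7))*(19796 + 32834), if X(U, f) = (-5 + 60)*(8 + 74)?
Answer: 1087493690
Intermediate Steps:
X(U, f) = 4510 (X(U, f) = 55*82 = 4510)
T(b, G) = 12*b/(G + b) (T(b, G) = 6*((b + b)/(b + G)) = 6*((2*b)/(G + b)) = 6*(2*b/(G + b)) = 12*b/(G + b))
((112*(T(2, -4)*(-12)) + 25) + X(-89, 7))*(19796 + 32834) = ((112*((12*2/(-4 + 2))*(-12)) + 25) + 4510)*(19796 + 32834) = ((112*((12*2/(-2))*(-12)) + 25) + 4510)*52630 = ((112*((12*2*(-½))*(-12)) + 25) + 4510)*52630 = ((112*(-12*(-12)) + 25) + 4510)*52630 = ((112*144 + 25) + 4510)*52630 = ((16128 + 25) + 4510)*52630 = (16153 + 4510)*52630 = 20663*52630 = 1087493690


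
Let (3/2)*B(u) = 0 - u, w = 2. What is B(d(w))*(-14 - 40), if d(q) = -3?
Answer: -108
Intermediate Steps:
B(u) = -2*u/3 (B(u) = 2*(0 - u)/3 = 2*(-u)/3 = -2*u/3)
B(d(w))*(-14 - 40) = (-⅔*(-3))*(-14 - 40) = 2*(-54) = -108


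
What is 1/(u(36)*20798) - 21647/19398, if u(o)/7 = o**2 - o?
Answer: -661815026587/593056217880 ≈ -1.1159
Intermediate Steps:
u(o) = -7*o + 7*o**2 (u(o) = 7*(o**2 - o) = -7*o + 7*o**2)
1/(u(36)*20798) - 21647/19398 = 1/((7*36*(-1 + 36))*20798) - 21647/19398 = (1/20798)/(7*36*35) - 21647*1/19398 = (1/20798)/8820 - 21647/19398 = (1/8820)*(1/20798) - 21647/19398 = 1/183438360 - 21647/19398 = -661815026587/593056217880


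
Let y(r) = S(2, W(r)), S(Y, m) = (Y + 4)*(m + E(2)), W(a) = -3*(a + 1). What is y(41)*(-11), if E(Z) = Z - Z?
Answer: 8316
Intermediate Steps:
E(Z) = 0
W(a) = -3 - 3*a (W(a) = -3*(1 + a) = -3 - 3*a)
S(Y, m) = m*(4 + Y) (S(Y, m) = (Y + 4)*(m + 0) = (4 + Y)*m = m*(4 + Y))
y(r) = -18 - 18*r (y(r) = (-3 - 3*r)*(4 + 2) = (-3 - 3*r)*6 = -18 - 18*r)
y(41)*(-11) = (-18 - 18*41)*(-11) = (-18 - 738)*(-11) = -756*(-11) = 8316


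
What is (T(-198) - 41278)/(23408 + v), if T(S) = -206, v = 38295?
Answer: -41484/61703 ≈ -0.67232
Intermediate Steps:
(T(-198) - 41278)/(23408 + v) = (-206 - 41278)/(23408 + 38295) = -41484/61703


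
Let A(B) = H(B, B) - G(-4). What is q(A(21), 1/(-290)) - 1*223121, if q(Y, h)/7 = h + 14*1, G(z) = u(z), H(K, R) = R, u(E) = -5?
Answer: -64676677/290 ≈ -2.2302e+5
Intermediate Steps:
G(z) = -5
A(B) = 5 + B (A(B) = B - 1*(-5) = B + 5 = 5 + B)
q(Y, h) = 98 + 7*h (q(Y, h) = 7*(h + 14*1) = 7*(h + 14) = 7*(14 + h) = 98 + 7*h)
q(A(21), 1/(-290)) - 1*223121 = (98 + 7/(-290)) - 1*223121 = (98 + 7*(-1/290)) - 223121 = (98 - 7/290) - 223121 = 28413/290 - 223121 = -64676677/290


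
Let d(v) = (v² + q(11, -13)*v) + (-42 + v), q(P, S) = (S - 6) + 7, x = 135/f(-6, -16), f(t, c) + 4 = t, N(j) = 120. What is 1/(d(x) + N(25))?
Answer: 4/1635 ≈ 0.0024465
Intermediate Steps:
f(t, c) = -4 + t
x = -27/2 (x = 135/(-4 - 6) = 135/(-10) = 135*(-⅒) = -27/2 ≈ -13.500)
q(P, S) = 1 + S (q(P, S) = (-6 + S) + 7 = 1 + S)
d(v) = -42 + v² - 11*v (d(v) = (v² + (1 - 13)*v) + (-42 + v) = (v² - 12*v) + (-42 + v) = -42 + v² - 11*v)
1/(d(x) + N(25)) = 1/((-42 + (-27/2)² - 11*(-27/2)) + 120) = 1/((-42 + 729/4 + 297/2) + 120) = 1/(1155/4 + 120) = 1/(1635/4) = 4/1635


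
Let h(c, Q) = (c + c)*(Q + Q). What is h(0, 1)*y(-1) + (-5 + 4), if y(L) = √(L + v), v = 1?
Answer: -1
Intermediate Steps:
h(c, Q) = 4*Q*c (h(c, Q) = (2*c)*(2*Q) = 4*Q*c)
y(L) = √(1 + L) (y(L) = √(L + 1) = √(1 + L))
h(0, 1)*y(-1) + (-5 + 4) = (4*1*0)*√(1 - 1) + (-5 + 4) = 0*√0 - 1 = 0*0 - 1 = 0 - 1 = -1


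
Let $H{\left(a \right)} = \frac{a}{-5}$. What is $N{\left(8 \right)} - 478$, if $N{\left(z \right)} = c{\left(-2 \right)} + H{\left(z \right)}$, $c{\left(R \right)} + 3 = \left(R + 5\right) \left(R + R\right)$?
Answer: $- \frac{2473}{5} \approx -494.6$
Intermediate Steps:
$H{\left(a \right)} = - \frac{a}{5}$ ($H{\left(a \right)} = a \left(- \frac{1}{5}\right) = - \frac{a}{5}$)
$c{\left(R \right)} = -3 + 2 R \left(5 + R\right)$ ($c{\left(R \right)} = -3 + \left(R + 5\right) \left(R + R\right) = -3 + \left(5 + R\right) 2 R = -3 + 2 R \left(5 + R\right)$)
$N{\left(z \right)} = -15 - \frac{z}{5}$ ($N{\left(z \right)} = \left(-3 + 2 \left(-2\right)^{2} + 10 \left(-2\right)\right) - \frac{z}{5} = \left(-3 + 2 \cdot 4 - 20\right) - \frac{z}{5} = \left(-3 + 8 - 20\right) - \frac{z}{5} = -15 - \frac{z}{5}$)
$N{\left(8 \right)} - 478 = \left(-15 - \frac{8}{5}\right) - 478 = - \frac{83}{5} - 478 = - \frac{2473}{5}$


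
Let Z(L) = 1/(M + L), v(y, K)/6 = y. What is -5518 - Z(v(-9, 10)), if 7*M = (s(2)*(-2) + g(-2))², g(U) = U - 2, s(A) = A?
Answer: -1732645/314 ≈ -5518.0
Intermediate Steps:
v(y, K) = 6*y
g(U) = -2 + U
M = 64/7 (M = (2*(-2) + (-2 - 2))²/7 = (-4 - 4)²/7 = (⅐)*(-8)² = (⅐)*64 = 64/7 ≈ 9.1429)
Z(L) = 1/(64/7 + L)
-5518 - Z(v(-9, 10)) = -5518 - 7/(64 + 7*(6*(-9))) = -5518 - 7/(64 + 7*(-54)) = -5518 - 7/(64 - 378) = -5518 - 7/(-314) = -5518 - 7*(-1)/314 = -5518 - 1*(-7/314) = -5518 + 7/314 = -1732645/314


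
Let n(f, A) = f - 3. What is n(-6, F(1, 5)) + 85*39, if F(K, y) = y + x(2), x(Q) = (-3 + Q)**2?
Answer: 3306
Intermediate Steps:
F(K, y) = 1 + y (F(K, y) = y + (-3 + 2)**2 = y + (-1)**2 = y + 1 = 1 + y)
n(f, A) = -3 + f
n(-6, F(1, 5)) + 85*39 = (-3 - 6) + 85*39 = -9 + 3315 = 3306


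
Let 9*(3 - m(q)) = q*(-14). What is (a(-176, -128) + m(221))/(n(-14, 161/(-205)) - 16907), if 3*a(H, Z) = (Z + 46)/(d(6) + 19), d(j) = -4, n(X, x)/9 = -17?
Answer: -15523/767700 ≈ -0.020220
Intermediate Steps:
m(q) = 3 + 14*q/9 (m(q) = 3 - q*(-14)/9 = 3 - (-14)*q/9 = 3 + 14*q/9)
n(X, x) = -153 (n(X, x) = 9*(-17) = -153)
a(H, Z) = 46/45 + Z/45 (a(H, Z) = ((Z + 46)/(-4 + 19))/3 = ((46 + Z)/15)/3 = ((46 + Z)*(1/15))/3 = (46/15 + Z/15)/3 = 46/45 + Z/45)
(a(-176, -128) + m(221))/(n(-14, 161/(-205)) - 16907) = ((46/45 + (1/45)*(-128)) + (3 + (14/9)*221))/(-153 - 16907) = ((46/45 - 128/45) + (3 + 3094/9))/(-17060) = (-82/45 + 3121/9)*(-1/17060) = (15523/45)*(-1/17060) = -15523/767700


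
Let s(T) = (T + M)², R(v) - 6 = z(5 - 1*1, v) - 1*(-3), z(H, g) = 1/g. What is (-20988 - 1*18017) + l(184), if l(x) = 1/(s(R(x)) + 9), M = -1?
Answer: -96515225309/2474433 ≈ -39005.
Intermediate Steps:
R(v) = 9 + 1/v (R(v) = 6 + (1/v - 1*(-3)) = 6 + (1/v + 3) = 6 + (3 + 1/v) = 9 + 1/v)
s(T) = (-1 + T)² (s(T) = (T - 1)² = (-1 + T)²)
l(x) = 1/(9 + (8 + 1/x)²) (l(x) = 1/((-1 + (9 + 1/x))² + 9) = 1/((8 + 1/x)² + 9) = 1/(9 + (8 + 1/x)²))
(-20988 - 1*18017) + l(184) = (-20988 - 1*18017) + 184²/(1 + 16*184 + 73*184²) = (-20988 - 18017) + 33856/(1 + 2944 + 73*33856) = -39005 + 33856/(1 + 2944 + 2471488) = -39005 + 33856/2474433 = -96515225309/2474433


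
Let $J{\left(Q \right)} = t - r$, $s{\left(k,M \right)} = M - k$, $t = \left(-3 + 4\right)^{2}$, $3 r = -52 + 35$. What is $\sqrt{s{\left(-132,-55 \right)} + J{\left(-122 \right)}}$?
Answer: $\frac{\sqrt{753}}{3} \approx 9.1469$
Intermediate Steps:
$r = - \frac{17}{3}$ ($r = \frac{-52 + 35}{3} = \frac{1}{3} \left(-17\right) = - \frac{17}{3} \approx -5.6667$)
$t = 1$ ($t = 1^{2} = 1$)
$J{\left(Q \right)} = \frac{20}{3}$ ($J{\left(Q \right)} = 1 - - \frac{17}{3} = 1 + \frac{17}{3} = \frac{20}{3}$)
$\sqrt{s{\left(-132,-55 \right)} + J{\left(-122 \right)}} = \sqrt{\left(-55 - -132\right) + \frac{20}{3}} = \sqrt{\left(-55 + 132\right) + \frac{20}{3}} = \sqrt{77 + \frac{20}{3}} = \sqrt{\frac{251}{3}} = \frac{\sqrt{753}}{3}$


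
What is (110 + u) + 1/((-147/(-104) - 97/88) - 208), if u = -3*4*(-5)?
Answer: 10097544/59399 ≈ 170.00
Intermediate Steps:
u = 60 (u = -12*(-5) = 60)
(110 + u) + 1/((-147/(-104) - 97/88) - 208) = (110 + 60) + 1/((-147/(-104) - 97/88) - 208) = 170 + 1/((-147*(-1/104) - 97*1/88) - 208) = 170 + 1/((147/104 - 97/88) - 208) = 170 + 1/(89/286 - 208) = 170 + 1/(-59399/286) = 170 - 286/59399 = 10097544/59399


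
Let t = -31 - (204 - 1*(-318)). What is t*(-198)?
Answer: 109494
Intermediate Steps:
t = -553 (t = -31 - (204 + 318) = -31 - 1*522 = -31 - 522 = -553)
t*(-198) = -553*(-198) = 109494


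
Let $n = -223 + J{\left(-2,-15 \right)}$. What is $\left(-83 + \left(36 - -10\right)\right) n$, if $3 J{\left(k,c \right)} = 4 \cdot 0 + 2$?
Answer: $\frac{24679}{3} \approx 8226.3$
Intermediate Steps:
$J{\left(k,c \right)} = \frac{2}{3}$ ($J{\left(k,c \right)} = \frac{4 \cdot 0 + 2}{3} = \frac{0 + 2}{3} = \frac{1}{3} \cdot 2 = \frac{2}{3}$)
$n = - \frac{667}{3}$ ($n = -223 + \frac{2}{3} = - \frac{667}{3} \approx -222.33$)
$\left(-83 + \left(36 - -10\right)\right) n = \left(-83 + \left(36 - -10\right)\right) \left(- \frac{667}{3}\right) = \left(-83 + \left(36 + 10\right)\right) \left(- \frac{667}{3}\right) = \left(-83 + 46\right) \left(- \frac{667}{3}\right) = \left(-37\right) \left(- \frac{667}{3}\right) = \frac{24679}{3}$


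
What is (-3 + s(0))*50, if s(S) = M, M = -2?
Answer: -250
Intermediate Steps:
s(S) = -2
(-3 + s(0))*50 = (-3 - 2)*50 = -5*50 = -250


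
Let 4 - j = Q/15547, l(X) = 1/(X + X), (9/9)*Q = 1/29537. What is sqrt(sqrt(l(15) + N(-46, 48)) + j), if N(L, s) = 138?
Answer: sqrt(759151516034164270500 + 6326262637062123630*sqrt(124230))/13776352170 ≈ 3.9685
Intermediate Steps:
Q = 1/29537 ≈ 3.3856e-5
l(X) = 1/(2*X)
j = 1836846955/459211739 (j = 4 - 1/(29537*15547) = 4 - 1*1/459211739 = 4 - 1/459211739 = 1836846955/459211739 ≈ 4.0000)
sqrt(sqrt(l(15) + N(-46, 48)) + j) = sqrt(sqrt((1/2)/15 + 138) + 1836846955/459211739) = sqrt(sqrt((1/2)*(1/15) + 138) + 1836846955/459211739) = sqrt(sqrt(1/30 + 138) + 1836846955/459211739) = sqrt(sqrt(4141/30) + 1836846955/459211739) = sqrt(sqrt(124230)/30 + 1836846955/459211739) = sqrt(1836846955/459211739 + sqrt(124230)/30)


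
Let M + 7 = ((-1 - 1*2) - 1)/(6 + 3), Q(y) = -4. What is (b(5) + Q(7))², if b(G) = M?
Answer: 10609/81 ≈ 130.98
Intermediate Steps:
M = -67/9 (M = -7 + ((-1 - 1*2) - 1)/(6 + 3) = -7 + ((-1 - 2) - 1)/9 = -7 + (-3 - 1)*(⅑) = -7 - 4*⅑ = -7 - 4/9 = -67/9 ≈ -7.4444)
b(G) = -67/9
(b(5) + Q(7))² = (-67/9 - 4)² = (-103/9)² = 10609/81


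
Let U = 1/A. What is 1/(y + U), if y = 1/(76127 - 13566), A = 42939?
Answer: 2686306779/105500 ≈ 25463.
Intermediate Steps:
U = 1/42939 ≈ 2.3289e-5
y = 1/62561 ≈ 1.5984e-5
1/(y + U) = 1/(1/62561 + 1/42939) = 1/(105500/2686306779) = 2686306779/105500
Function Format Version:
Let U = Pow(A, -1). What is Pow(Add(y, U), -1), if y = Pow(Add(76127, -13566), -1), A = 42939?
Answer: Rational(2686306779, 105500) ≈ 25463.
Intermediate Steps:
U = Rational(1, 42939) (U = Pow(42939, -1) = Rational(1, 42939) ≈ 2.3289e-5)
y = Rational(1, 62561) (y = Pow(62561, -1) = Rational(1, 62561) ≈ 1.5984e-5)
Pow(Add(y, U), -1) = Pow(Add(Rational(1, 62561), Rational(1, 42939)), -1) = Pow(Rational(105500, 2686306779), -1) = Rational(2686306779, 105500)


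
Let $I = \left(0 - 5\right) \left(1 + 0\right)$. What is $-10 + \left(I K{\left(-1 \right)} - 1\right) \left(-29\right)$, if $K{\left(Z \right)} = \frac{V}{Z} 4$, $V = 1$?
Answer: $-561$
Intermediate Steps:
$K{\left(Z \right)} = \frac{4}{Z}$ ($K{\left(Z \right)} = 1 \frac{1}{Z} 4 = \frac{1}{Z} 4 = \frac{4}{Z}$)
$I = -5$ ($I = \left(-5\right) 1 = -5$)
$-10 + \left(I K{\left(-1 \right)} - 1\right) \left(-29\right) = -10 + \left(- 5 \frac{4}{-1} - 1\right) \left(-29\right) = -10 + \left(- 5 \cdot 4 \left(-1\right) - 1\right) \left(-29\right) = -10 + \left(\left(-5\right) \left(-4\right) - 1\right) \left(-29\right) = -10 + \left(20 - 1\right) \left(-29\right) = -10 + 19 \left(-29\right) = -10 - 551 = -561$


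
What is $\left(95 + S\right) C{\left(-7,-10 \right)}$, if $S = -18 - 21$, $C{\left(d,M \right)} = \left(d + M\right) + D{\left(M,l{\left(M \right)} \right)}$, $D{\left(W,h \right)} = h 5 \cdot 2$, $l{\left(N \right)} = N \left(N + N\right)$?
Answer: $111048$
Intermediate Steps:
$l{\left(N \right)} = 2 N^{2}$ ($l{\left(N \right)} = N 2 N = 2 N^{2}$)
$D{\left(W,h \right)} = 10 h$ ($D{\left(W,h \right)} = 5 h 2 = 10 h$)
$C{\left(d,M \right)} = M + d + 20 M^{2}$ ($C{\left(d,M \right)} = \left(d + M\right) + 10 \cdot 2 M^{2} = \left(M + d\right) + 20 M^{2} = M + d + 20 M^{2}$)
$S = -39$
$\left(95 + S\right) C{\left(-7,-10 \right)} = \left(95 - 39\right) \left(-10 - 7 + 20 \left(-10\right)^{2}\right) = 56 \left(-10 - 7 + 20 \cdot 100\right) = 56 \left(-10 - 7 + 2000\right) = 56 \cdot 1983 = 111048$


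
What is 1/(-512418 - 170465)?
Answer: -1/682883 ≈ -1.4644e-6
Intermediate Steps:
1/(-512418 - 170465) = 1/(-682883) = -1/682883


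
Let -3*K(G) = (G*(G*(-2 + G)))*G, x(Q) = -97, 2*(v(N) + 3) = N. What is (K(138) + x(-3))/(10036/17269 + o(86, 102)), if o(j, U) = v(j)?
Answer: -2057417625109/700796 ≈ -2.9358e+6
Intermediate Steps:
v(N) = -3 + N/2
K(G) = -G³*(-2 + G)/3 (K(G) = -G*(G*(-2 + G))*G/3 = -G²*(-2 + G)*G/3 = -G³*(-2 + G)/3)
o(j, U) = -3 + j/2
(K(138) + x(-3))/(10036/17269 + o(86, 102)) = ((⅓)*138³*(2 - 1*138) - 97)/(10036/17269 + (-3 + (½)*86)) = ((⅓)*2628072*(2 - 138) - 97)/(10036*(1/17269) + (-3 + 43)) = ((⅓)*2628072*(-136) - 97)/(10036/17269 + 40) = (-119139264 - 97)/(700796/17269) = -119139361*17269/700796 = -2057417625109/700796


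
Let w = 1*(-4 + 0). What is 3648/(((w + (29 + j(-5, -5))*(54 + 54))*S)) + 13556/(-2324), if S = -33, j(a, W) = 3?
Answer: -32348401/5515433 ≈ -5.8651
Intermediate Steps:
w = -4 (w = 1*(-4) = -4)
3648/(((w + (29 + j(-5, -5))*(54 + 54))*S)) + 13556/(-2324) = 3648/(((-4 + (29 + 3)*(54 + 54))*(-33))) + 13556/(-2324) = 3648/(((-4 + 32*108)*(-33))) + 13556*(-1/2324) = 3648/(((-4 + 3456)*(-33))) - 3389/581 = 3648/((3452*(-33))) - 3389/581 = 3648/(-113916) - 3389/581 = 3648*(-1/113916) - 3389/581 = -304/9493 - 3389/581 = -32348401/5515433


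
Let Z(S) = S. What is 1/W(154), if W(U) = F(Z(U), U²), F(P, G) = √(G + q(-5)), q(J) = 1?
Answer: √23717/23717 ≈ 0.0064934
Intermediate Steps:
F(P, G) = √(1 + G) (F(P, G) = √(G + 1) = √(1 + G))
W(U) = √(1 + U²)
1/W(154) = 1/(√(1 + 154²)) = 1/(√(1 + 23716)) = 1/(√23717) = √23717/23717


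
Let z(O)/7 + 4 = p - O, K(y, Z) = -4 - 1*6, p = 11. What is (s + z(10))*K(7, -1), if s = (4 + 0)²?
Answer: 50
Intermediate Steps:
K(y, Z) = -10 (K(y, Z) = -4 - 6 = -10)
s = 16 (s = 4² = 16)
z(O) = 49 - 7*O (z(O) = -28 + 7*(11 - O) = -28 + (77 - 7*O) = 49 - 7*O)
(s + z(10))*K(7, -1) = (16 + (49 - 7*10))*(-10) = (16 + (49 - 70))*(-10) = (16 - 21)*(-10) = -5*(-10) = 50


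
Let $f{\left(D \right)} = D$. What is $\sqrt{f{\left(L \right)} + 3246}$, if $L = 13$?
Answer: $\sqrt{3259} \approx 57.088$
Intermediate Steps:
$\sqrt{f{\left(L \right)} + 3246} = \sqrt{13 + 3246} = \sqrt{3259}$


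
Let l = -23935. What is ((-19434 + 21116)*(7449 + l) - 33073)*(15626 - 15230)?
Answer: -10993959900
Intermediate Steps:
((-19434 + 21116)*(7449 + l) - 33073)*(15626 - 15230) = ((-19434 + 21116)*(7449 - 23935) - 33073)*(15626 - 15230) = (1682*(-16486) - 33073)*396 = (-27729452 - 33073)*396 = -27762525*396 = -10993959900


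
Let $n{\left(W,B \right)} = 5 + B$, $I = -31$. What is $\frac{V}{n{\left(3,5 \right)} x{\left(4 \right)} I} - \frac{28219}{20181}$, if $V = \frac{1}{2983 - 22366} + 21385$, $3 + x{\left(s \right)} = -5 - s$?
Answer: $\frac{4862066317}{1117623780} \approx 4.3504$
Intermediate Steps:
$x{\left(s \right)} = -8 - s$ ($x{\left(s \right)} = -3 - \left(5 + s\right) = -8 - s$)
$V = \frac{414505454}{19383}$ ($V = \frac{1}{-19383} + 21385 = - \frac{1}{19383} + 21385 = \frac{414505454}{19383} \approx 21385.0$)
$\frac{V}{n{\left(3,5 \right)} x{\left(4 \right)} I} - \frac{28219}{20181} = \frac{414505454}{19383 \left(5 + 5\right) \left(-8 - 4\right) \left(-31\right)} - \frac{28219}{20181} = \frac{414505454}{19383 \cdot 10 \left(-8 - 4\right) \left(-31\right)} - \frac{28219}{20181} = \frac{414505454}{19383 \cdot 10 \left(-12\right) \left(-31\right)} - \frac{28219}{20181} = \frac{414505454}{19383 \left(\left(-120\right) \left(-31\right)\right)} - \frac{28219}{20181} = \frac{414505454}{19383 \cdot 3720} - \frac{28219}{20181} = \frac{414505454}{19383} \cdot \frac{1}{3720} - \frac{28219}{20181} = \frac{207252727}{36052380} - \frac{28219}{20181} = \frac{4862066317}{1117623780}$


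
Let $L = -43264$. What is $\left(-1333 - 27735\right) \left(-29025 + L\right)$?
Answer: $2101296652$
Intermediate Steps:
$\left(-1333 - 27735\right) \left(-29025 + L\right) = \left(-1333 - 27735\right) \left(-29025 - 43264\right) = \left(-1333 - 27735\right) \left(-72289\right) = \left(-29068\right) \left(-72289\right) = 2101296652$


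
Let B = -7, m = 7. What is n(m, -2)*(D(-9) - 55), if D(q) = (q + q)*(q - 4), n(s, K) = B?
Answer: -1253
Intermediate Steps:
n(s, K) = -7
D(q) = 2*q*(-4 + q) (D(q) = (2*q)*(-4 + q) = 2*q*(-4 + q))
n(m, -2)*(D(-9) - 55) = -7*(2*(-9)*(-4 - 9) - 55) = -7*(2*(-9)*(-13) - 55) = -7*(234 - 55) = -7*179 = -1253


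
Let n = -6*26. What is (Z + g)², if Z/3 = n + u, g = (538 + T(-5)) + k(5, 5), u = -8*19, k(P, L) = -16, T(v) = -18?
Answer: 176400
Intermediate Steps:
u = -152
n = -156
g = 504 (g = (538 - 18) - 16 = 520 - 16 = 504)
Z = -924 (Z = 3*(-156 - 152) = 3*(-308) = -924)
(Z + g)² = (-924 + 504)² = (-420)² = 176400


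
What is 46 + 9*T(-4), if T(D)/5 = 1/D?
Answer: 139/4 ≈ 34.750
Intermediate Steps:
T(D) = 5/D
46 + 9*T(-4) = 46 + 9*(5/(-4)) = 46 + 9*(5*(-¼)) = 46 + 9*(-5/4) = 46 - 45/4 = 139/4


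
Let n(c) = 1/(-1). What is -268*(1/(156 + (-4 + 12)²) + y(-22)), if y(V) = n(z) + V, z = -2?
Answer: 338953/55 ≈ 6162.8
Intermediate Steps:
n(c) = -1
y(V) = -1 + V
-268*(1/(156 + (-4 + 12)²) + y(-22)) = -268*(1/(156 + (-4 + 12)²) + (-1 - 22)) = -268*(1/(156 + 8²) - 23) = -268*(1/(156 + 64) - 23) = -268*(1/220 - 23) = -268*(-5059/220) = 338953/55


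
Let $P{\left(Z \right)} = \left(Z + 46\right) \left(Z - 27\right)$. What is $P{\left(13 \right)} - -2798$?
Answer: $1972$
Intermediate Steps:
$P{\left(Z \right)} = \left(-27 + Z\right) \left(46 + Z\right)$ ($P{\left(Z \right)} = \left(46 + Z\right) \left(-27 + Z\right) = \left(-27 + Z\right) \left(46 + Z\right)$)
$P{\left(13 \right)} - -2798 = \left(-1242 + 13^{2} + 19 \cdot 13\right) - -2798 = \left(-1242 + 169 + 247\right) + 2798 = -826 + 2798 = 1972$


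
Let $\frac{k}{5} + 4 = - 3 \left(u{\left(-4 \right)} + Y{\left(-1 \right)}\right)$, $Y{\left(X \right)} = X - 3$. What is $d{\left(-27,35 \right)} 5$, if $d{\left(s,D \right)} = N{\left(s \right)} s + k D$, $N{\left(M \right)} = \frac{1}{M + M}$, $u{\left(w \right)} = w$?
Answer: $\frac{35005}{2} \approx 17503.0$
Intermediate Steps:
$Y{\left(X \right)} = -3 + X$
$N{\left(M \right)} = \frac{1}{2 M}$
$k = 100$ ($k = -20 + 5 \left(- 3 \left(-4 - 4\right)\right) = -20 + 5 \left(\left(-3\right) \left(-8\right)\right) = -20 + 5 \cdot 24 = -20 + 120 = 100$)
$d{\left(s,D \right)} = \frac{1}{2} + 100 D$ ($d{\left(s,D \right)} = \frac{1}{2 s} s + 100 D = \frac{1}{2} + 100 D$)
$d{\left(-27,35 \right)} 5 = \left(\frac{1}{2} + 100 \cdot 35\right) 5 = \left(\frac{1}{2} + 3500\right) 5 = \frac{7001}{2} \cdot 5 = \frac{35005}{2}$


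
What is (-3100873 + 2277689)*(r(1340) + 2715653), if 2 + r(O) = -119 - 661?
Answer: -2234838369264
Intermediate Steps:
r(O) = -782 (r(O) = -2 + (-119 - 661) = -2 - 780 = -782)
(-3100873 + 2277689)*(r(1340) + 2715653) = (-3100873 + 2277689)*(-782 + 2715653) = -823184*2714871 = -2234838369264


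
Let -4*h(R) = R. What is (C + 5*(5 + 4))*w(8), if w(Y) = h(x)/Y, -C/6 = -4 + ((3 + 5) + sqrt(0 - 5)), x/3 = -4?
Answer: 63/8 - 9*I*sqrt(5)/4 ≈ 7.875 - 5.0312*I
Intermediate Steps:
x = -12 (x = 3*(-4) = -12)
h(R) = -R/4
C = -24 - 6*I*sqrt(5) (C = -6*(-4 + ((3 + 5) + sqrt(0 - 5))) = -6*(-4 + (8 + sqrt(-5))) = -6*(-4 + (8 + I*sqrt(5))) = -6*(4 + I*sqrt(5)) = -24 - 6*I*sqrt(5) ≈ -24.0 - 13.416*I)
w(Y) = 3/Y (w(Y) = (-1/4*(-12))/Y = 3/Y)
(C + 5*(5 + 4))*w(8) = ((-24 - 6*I*sqrt(5)) + 5*(5 + 4))*(3/8) = ((-24 - 6*I*sqrt(5)) + 5*9)*(3*(1/8)) = ((-24 - 6*I*sqrt(5)) + 45)*(3/8) = (21 - 6*I*sqrt(5))*(3/8) = 63/8 - 9*I*sqrt(5)/4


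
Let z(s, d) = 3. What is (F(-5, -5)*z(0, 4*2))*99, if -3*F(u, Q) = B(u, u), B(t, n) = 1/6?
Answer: -33/2 ≈ -16.500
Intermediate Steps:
B(t, n) = ⅙
F(u, Q) = -1/18 (F(u, Q) = -⅓*⅙ = -1/18)
(F(-5, -5)*z(0, 4*2))*99 = -1/18*3*99 = -⅙*99 = -33/2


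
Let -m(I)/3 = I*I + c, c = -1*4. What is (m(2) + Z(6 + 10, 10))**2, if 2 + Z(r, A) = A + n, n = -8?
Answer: 0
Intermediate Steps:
c = -4
m(I) = 12 - 3*I**2 (m(I) = -3*(I*I - 4) = -3*(I**2 - 4) = -3*(-4 + I**2) = 12 - 3*I**2)
Z(r, A) = -10 + A (Z(r, A) = -2 + (A - 8) = -2 + (-8 + A) = -10 + A)
(m(2) + Z(6 + 10, 10))**2 = ((12 - 3*2**2) + (-10 + 10))**2 = ((12 - 3*4) + 0)**2 = ((12 - 12) + 0)**2 = (0 + 0)**2 = 0**2 = 0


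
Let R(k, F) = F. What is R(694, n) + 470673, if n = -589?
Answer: 470084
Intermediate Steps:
R(694, n) + 470673 = -589 + 470673 = 470084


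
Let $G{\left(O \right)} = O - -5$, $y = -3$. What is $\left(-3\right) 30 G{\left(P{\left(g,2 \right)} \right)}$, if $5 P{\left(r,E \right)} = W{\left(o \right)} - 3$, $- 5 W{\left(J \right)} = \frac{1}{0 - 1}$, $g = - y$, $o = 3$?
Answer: $- \frac{1998}{5} \approx -399.6$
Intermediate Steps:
$g = 3$ ($g = \left(-1\right) \left(-3\right) = 3$)
$W{\left(J \right)} = \frac{1}{5}$ ($W{\left(J \right)} = - \frac{1}{5 \left(0 - 1\right)} = - \frac{1}{5 \left(-1\right)} = \left(- \frac{1}{5}\right) \left(-1\right) = \frac{1}{5}$)
$P{\left(r,E \right)} = - \frac{14}{25}$ ($P{\left(r,E \right)} = \frac{\frac{1}{5} - 3}{5} = \frac{1}{5} \left(- \frac{14}{5}\right) = - \frac{14}{25}$)
$G{\left(O \right)} = 5 + O$ ($G{\left(O \right)} = O + 5 = 5 + O$)
$\left(-3\right) 30 G{\left(P{\left(g,2 \right)} \right)} = \left(-3\right) 30 \left(5 - \frac{14}{25}\right) = \left(-90\right) \frac{111}{25} = - \frac{1998}{5}$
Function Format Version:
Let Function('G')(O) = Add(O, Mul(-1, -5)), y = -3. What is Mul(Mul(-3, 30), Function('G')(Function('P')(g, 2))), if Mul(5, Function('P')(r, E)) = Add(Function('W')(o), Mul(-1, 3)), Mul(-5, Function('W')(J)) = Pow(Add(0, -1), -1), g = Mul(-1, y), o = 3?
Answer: Rational(-1998, 5) ≈ -399.60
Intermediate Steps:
g = 3 (g = Mul(-1, -3) = 3)
Function('W')(J) = Rational(1, 5) (Function('W')(J) = Mul(Rational(-1, 5), Pow(Add(0, -1), -1)) = Mul(Rational(-1, 5), Pow(-1, -1)) = Mul(Rational(-1, 5), -1) = Rational(1, 5))
Function('P')(r, E) = Rational(-14, 25) (Function('P')(r, E) = Mul(Rational(1, 5), Add(Rational(1, 5), Mul(-1, 3))) = Mul(Rational(1, 5), Add(Rational(1, 5), -3)) = Mul(Rational(1, 5), Rational(-14, 5)) = Rational(-14, 25))
Function('G')(O) = Add(5, O) (Function('G')(O) = Add(O, 5) = Add(5, O))
Mul(Mul(-3, 30), Function('G')(Function('P')(g, 2))) = Mul(Mul(-3, 30), Add(5, Rational(-14, 25))) = Mul(-90, Rational(111, 25)) = Rational(-1998, 5)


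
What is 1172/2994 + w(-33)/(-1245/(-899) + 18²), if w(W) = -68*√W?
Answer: 586/1497 - 61132*I*√33/292521 ≈ 0.39145 - 1.2005*I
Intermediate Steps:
1172/2994 + w(-33)/(-1245/(-899) + 18²) = 1172/2994 + (-68*I*√33)/(-1245/(-899) + 18²) = 1172*(1/2994) + (-68*I*√33)/(-1245*(-1/899) + 324) = 586/1497 + (-68*I*√33)/(1245/899 + 324) = 586/1497 + (-68*I*√33)/(292521/899) = 586/1497 - 68*I*√33*(899/292521) = 586/1497 - 61132*I*√33/292521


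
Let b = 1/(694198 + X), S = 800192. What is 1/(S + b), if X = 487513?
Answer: 1181711/945595688513 ≈ 1.2497e-6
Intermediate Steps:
b = 1/1181711 (b = 1/(694198 + 487513) = 1/1181711 ≈ 8.4623e-7)
1/(S + b) = 1/(800192 + 1/1181711) = 1/(945595688513/1181711) = 1181711/945595688513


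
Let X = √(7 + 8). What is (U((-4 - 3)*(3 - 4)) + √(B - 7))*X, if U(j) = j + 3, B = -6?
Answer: √15*(10 + I*√13) ≈ 38.73 + 13.964*I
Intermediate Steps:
X = √15 ≈ 3.8730
U(j) = 3 + j
(U((-4 - 3)*(3 - 4)) + √(B - 7))*X = ((3 + (-4 - 3)*(3 - 4)) + √(-6 - 7))*√15 = ((3 - 7*(-1)) + √(-13))*√15 = ((3 + 7) + I*√13)*√15 = (10 + I*√13)*√15 = √15*(10 + I*√13)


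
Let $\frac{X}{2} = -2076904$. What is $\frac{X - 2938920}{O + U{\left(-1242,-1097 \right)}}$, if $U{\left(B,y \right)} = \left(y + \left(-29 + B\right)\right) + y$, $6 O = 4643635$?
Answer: $- \frac{42556368}{4622845} \approx -9.2057$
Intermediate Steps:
$O = \frac{4643635}{6}$ ($O = \frac{1}{6} \cdot 4643635 = \frac{4643635}{6} \approx 7.7394 \cdot 10^{5}$)
$U{\left(B,y \right)} = -29 + B + 2 y$ ($U{\left(B,y \right)} = \left(-29 + B + y\right) + y = -29 + B + 2 y$)
$X = -4153808$ ($X = 2 \left(-2076904\right) = -4153808$)
$\frac{X - 2938920}{O + U{\left(-1242,-1097 \right)}} = \frac{-4153808 - 2938920}{\frac{4643635}{6} - 3465} = - \frac{7092728}{\frac{4643635}{6} - 3465} = - \frac{7092728}{\frac{4622845}{6}} = \left(-7092728\right) \frac{6}{4622845} = - \frac{42556368}{4622845}$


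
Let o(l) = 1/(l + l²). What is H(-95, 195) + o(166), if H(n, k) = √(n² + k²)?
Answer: 1/27722 + 5*√1882 ≈ 216.91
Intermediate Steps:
H(n, k) = √(k² + n²)
H(-95, 195) + o(166) = √(195² + (-95)²) + 1/(166*(1 + 166)) = √(38025 + 9025) + (1/166)/167 = √47050 + (1/166)*(1/167) = 5*√1882 + 1/27722 = 1/27722 + 5*√1882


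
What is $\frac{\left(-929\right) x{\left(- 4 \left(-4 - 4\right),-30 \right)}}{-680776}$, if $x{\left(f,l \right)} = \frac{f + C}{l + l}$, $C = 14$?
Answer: $- \frac{21367}{20423280} \approx -0.0010462$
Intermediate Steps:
$x{\left(f,l \right)} = \frac{14 + f}{2 l}$ ($x{\left(f,l \right)} = \frac{f + 14}{l + l} = \frac{14 + f}{2 l}$)
$\frac{\left(-929\right) x{\left(- 4 \left(-4 - 4\right),-30 \right)}}{-680776} = \frac{\left(-929\right) \frac{14 - 4 \left(-4 - 4\right)}{2 \left(-30\right)}}{-680776} = - 929 \cdot \frac{1}{2} \left(- \frac{1}{30}\right) \left(14 - -32\right) \left(- \frac{1}{680776}\right) = - 929 \cdot \frac{1}{2} \left(- \frac{1}{30}\right) \left(14 + 32\right) \left(- \frac{1}{680776}\right) = - 929 \cdot \frac{1}{2} \left(- \frac{1}{30}\right) 46 \left(- \frac{1}{680776}\right) = \left(-929\right) \left(- \frac{23}{30}\right) \left(- \frac{1}{680776}\right) = \frac{21367}{30} \left(- \frac{1}{680776}\right) = - \frac{21367}{20423280}$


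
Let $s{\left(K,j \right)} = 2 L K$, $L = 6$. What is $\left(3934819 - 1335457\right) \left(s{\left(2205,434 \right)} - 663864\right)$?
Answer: $-1656843736248$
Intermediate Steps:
$s{\left(K,j \right)} = 12 K$ ($s{\left(K,j \right)} = 2 \cdot 6 K = 12 K$)
$\left(3934819 - 1335457\right) \left(s{\left(2205,434 \right)} - 663864\right) = \left(3934819 - 1335457\right) \left(12 \cdot 2205 - 663864\right) = 2599362 \left(26460 - 663864\right) = 2599362 \left(-637404\right) = -1656843736248$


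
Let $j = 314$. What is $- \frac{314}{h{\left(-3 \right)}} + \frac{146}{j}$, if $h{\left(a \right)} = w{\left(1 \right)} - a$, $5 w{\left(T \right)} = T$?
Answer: $- \frac{122661}{1256} \approx -97.66$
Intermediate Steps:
$w{\left(T \right)} = \frac{T}{5}$
$h{\left(a \right)} = \frac{1}{5} - a$ ($h{\left(a \right)} = \frac{1}{5} \cdot 1 - a = \frac{1}{5} - a$)
$- \frac{314}{h{\left(-3 \right)}} + \frac{146}{j} = - \frac{314}{\frac{1}{5} - -3} + \frac{146}{314} = - \frac{314}{\frac{1}{5} + 3} + 146 \cdot \frac{1}{314} = - \frac{314}{\frac{16}{5}} + \frac{73}{157} = \left(-314\right) \frac{5}{16} + \frac{73}{157} = - \frac{785}{8} + \frac{73}{157} = - \frac{122661}{1256}$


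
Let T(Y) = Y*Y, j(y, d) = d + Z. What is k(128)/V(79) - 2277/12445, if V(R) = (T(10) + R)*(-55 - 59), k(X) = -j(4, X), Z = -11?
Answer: -41559/234490 ≈ -0.17723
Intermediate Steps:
j(y, d) = -11 + d (j(y, d) = d - 11 = -11 + d)
T(Y) = Y²
k(X) = 11 - X (k(X) = -(-11 + X) = 11 - X)
V(R) = -11400 - 114*R (V(R) = (10² + R)*(-55 - 59) = (100 + R)*(-114) = -11400 - 114*R)
k(128)/V(79) - 2277/12445 = (11 - 1*128)/(-11400 - 114*79) - 2277/12445 = (11 - 128)/(-11400 - 9006) - 2277*1/12445 = -117/(-20406) - 2277/12445 = -117*(-1/20406) - 2277/12445 = 39/6802 - 2277/12445 = -41559/234490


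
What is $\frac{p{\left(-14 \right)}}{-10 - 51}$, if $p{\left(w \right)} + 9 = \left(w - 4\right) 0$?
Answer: $\frac{9}{61} \approx 0.14754$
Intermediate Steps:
$p{\left(w \right)} = -9$ ($p{\left(w \right)} = -9 + \left(w - 4\right) 0 = -9 + \left(-4 + w\right) 0 = -9 + 0 = -9$)
$\frac{p{\left(-14 \right)}}{-10 - 51} = - \frac{9}{-10 - 51} = - \frac{9}{-61} = \left(-9\right) \left(- \frac{1}{61}\right) = \frac{9}{61}$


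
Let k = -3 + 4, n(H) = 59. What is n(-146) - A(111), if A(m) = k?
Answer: 58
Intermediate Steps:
k = 1
A(m) = 1
n(-146) - A(111) = 59 - 1*1 = 59 - 1 = 58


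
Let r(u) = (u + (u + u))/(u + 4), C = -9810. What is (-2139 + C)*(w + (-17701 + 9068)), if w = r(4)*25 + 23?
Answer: 204865605/2 ≈ 1.0243e+8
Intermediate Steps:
r(u) = 3*u/(4 + u) (r(u) = (u + 2*u)/(4 + u) = (3*u)/(4 + u) = 3*u/(4 + u))
w = 121/2 (w = (3*4/(4 + 4))*25 + 23 = (3*4/8)*25 + 23 = (3*4*(⅛))*25 + 23 = (3/2)*25 + 23 = 75/2 + 23 = 121/2 ≈ 60.500)
(-2139 + C)*(w + (-17701 + 9068)) = (-2139 - 9810)*(121/2 + (-17701 + 9068)) = -11949*(121/2 - 8633) = -11949*(-17145/2) = 204865605/2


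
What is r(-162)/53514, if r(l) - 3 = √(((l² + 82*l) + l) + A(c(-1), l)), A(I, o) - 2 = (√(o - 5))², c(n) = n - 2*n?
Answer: 1/17838 + √12633/53514 ≈ 0.0021564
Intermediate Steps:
c(n) = -n
A(I, o) = -3 + o (A(I, o) = 2 + (√(o - 5))² = 2 + (√(-5 + o))² = 2 + (-5 + o) = -3 + o)
r(l) = 3 + √(-3 + l² + 84*l) (r(l) = 3 + √(((l² + 82*l) + l) + (-3 + l)) = 3 + √((l² + 83*l) + (-3 + l)) = 3 + √(-3 + l² + 84*l))
r(-162)/53514 = (3 + √(-3 + (-162)² + 84*(-162)))/53514 = (3 + √(-3 + 26244 - 13608))*(1/53514) = (3 + √12633)*(1/53514) = 1/17838 + √12633/53514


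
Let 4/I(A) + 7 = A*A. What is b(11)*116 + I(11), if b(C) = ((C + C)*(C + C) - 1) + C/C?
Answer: 3200210/57 ≈ 56144.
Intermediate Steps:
b(C) = 4*C² (b(C) = ((2*C)*(2*C) - 1) + 1 = (4*C² - 1) + 1 = (-1 + 4*C²) + 1 = 4*C²)
I(A) = 4/(-7 + A²) (I(A) = 4/(-7 + A*A) = 4/(-7 + A²))
b(11)*116 + I(11) = (4*11²)*116 + 4/(-7 + 11²) = (4*121)*116 + 4/(-7 + 121) = 484*116 + 4/114 = 56144 + 4*(1/114) = 56144 + 2/57 = 3200210/57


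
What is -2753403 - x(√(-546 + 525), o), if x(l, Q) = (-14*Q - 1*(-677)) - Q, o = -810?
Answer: -2766230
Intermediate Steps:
x(l, Q) = 677 - 15*Q (x(l, Q) = (-14*Q + 677) - Q = (677 - 14*Q) - Q = 677 - 15*Q)
-2753403 - x(√(-546 + 525), o) = -2753403 - (677 - 15*(-810)) = -2753403 - (677 + 12150) = -2753403 - 1*12827 = -2753403 - 12827 = -2766230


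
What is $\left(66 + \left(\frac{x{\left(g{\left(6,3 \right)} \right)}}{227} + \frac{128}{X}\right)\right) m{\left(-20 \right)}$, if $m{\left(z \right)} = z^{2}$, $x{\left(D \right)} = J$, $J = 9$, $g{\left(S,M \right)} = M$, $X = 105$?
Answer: $\frac{128248880}{4767} \approx 26903.0$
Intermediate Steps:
$x{\left(D \right)} = 9$
$\left(66 + \left(\frac{x{\left(g{\left(6,3 \right)} \right)}}{227} + \frac{128}{X}\right)\right) m{\left(-20 \right)} = \left(66 + \left(\frac{9}{227} + \frac{128}{105}\right)\right) \left(-20\right)^{2} = \left(66 + \left(9 \cdot \frac{1}{227} + 128 \cdot \frac{1}{105}\right)\right) 400 = \left(66 + \left(\frac{9}{227} + \frac{128}{105}\right)\right) 400 = \left(66 + \frac{30001}{23835}\right) 400 = \frac{1603111}{23835} \cdot 400 = \frac{128248880}{4767}$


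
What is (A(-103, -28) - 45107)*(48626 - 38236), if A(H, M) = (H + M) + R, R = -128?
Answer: -471352740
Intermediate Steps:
A(H, M) = -128 + H + M (A(H, M) = (H + M) - 128 = -128 + H + M)
(A(-103, -28) - 45107)*(48626 - 38236) = ((-128 - 103 - 28) - 45107)*(48626 - 38236) = (-259 - 45107)*10390 = -45366*10390 = -471352740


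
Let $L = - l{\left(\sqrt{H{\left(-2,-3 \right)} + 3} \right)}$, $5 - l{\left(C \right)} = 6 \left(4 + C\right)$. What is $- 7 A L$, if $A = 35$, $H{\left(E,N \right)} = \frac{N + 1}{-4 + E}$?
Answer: $-4655 - 490 \sqrt{30} \approx -7338.8$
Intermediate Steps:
$H{\left(E,N \right)} = \frac{1 + N}{-4 + E}$
$l{\left(C \right)} = -19 - 6 C$ ($l{\left(C \right)} = 5 - 6 \left(4 + C\right) = 5 - \left(24 + 6 C\right) = -19 - 6 C$)
$L = 19 + 2 \sqrt{30}$ ($L = - (-19 - 6 \sqrt{\frac{1 - 3}{-4 - 2} + 3}) = - (-19 - 6 \sqrt{\frac{1}{-6} \left(-2\right) + 3}) = - (-19 - 6 \sqrt{\left(- \frac{1}{6}\right) \left(-2\right) + 3}) = - (-19 - 6 \sqrt{\frac{1}{3} + 3}) = - (-19 - 6 \sqrt{\frac{10}{3}}) = - (-19 - 6 \frac{\sqrt{30}}{3}) = - (-19 - 2 \sqrt{30}) = 19 + 2 \sqrt{30} \approx 29.954$)
$- 7 A L = \left(-7\right) 35 \left(19 + 2 \sqrt{30}\right) = - 245 \left(19 + 2 \sqrt{30}\right) = -4655 - 490 \sqrt{30}$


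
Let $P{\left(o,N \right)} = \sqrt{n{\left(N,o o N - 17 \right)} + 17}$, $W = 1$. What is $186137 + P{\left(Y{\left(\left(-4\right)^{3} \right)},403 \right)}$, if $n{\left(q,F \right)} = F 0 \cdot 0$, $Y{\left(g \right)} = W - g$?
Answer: $186137 + \sqrt{17} \approx 1.8614 \cdot 10^{5}$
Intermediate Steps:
$Y{\left(g \right)} = 1 - g$
$n{\left(q,F \right)} = 0$ ($n{\left(q,F \right)} = 0 \cdot 0 = 0$)
$P{\left(o,N \right)} = \sqrt{17}$ ($P{\left(o,N \right)} = \sqrt{0 + 17} = \sqrt{17}$)
$186137 + P{\left(Y{\left(\left(-4\right)^{3} \right)},403 \right)} = 186137 + \sqrt{17}$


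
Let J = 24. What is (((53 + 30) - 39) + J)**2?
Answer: 4624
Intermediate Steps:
(((53 + 30) - 39) + J)**2 = (((53 + 30) - 39) + 24)**2 = ((83 - 39) + 24)**2 = (44 + 24)**2 = 68**2 = 4624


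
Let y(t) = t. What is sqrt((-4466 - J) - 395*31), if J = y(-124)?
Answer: 3*I*sqrt(1843) ≈ 128.79*I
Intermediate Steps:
J = -124
sqrt((-4466 - J) - 395*31) = sqrt((-4466 - 1*(-124)) - 395*31) = sqrt((-4466 + 124) - 12245) = sqrt(-4342 - 12245) = sqrt(-16587) = 3*I*sqrt(1843)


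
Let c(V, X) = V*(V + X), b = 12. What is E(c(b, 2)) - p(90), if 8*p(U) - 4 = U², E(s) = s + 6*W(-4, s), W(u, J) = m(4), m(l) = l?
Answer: -821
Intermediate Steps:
W(u, J) = 4
E(s) = 24 + s (E(s) = s + 6*4 = s + 24 = 24 + s)
p(U) = ½ + U²/8
E(c(b, 2)) - p(90) = (24 + 12*(12 + 2)) - (½ + (⅛)*90²) = (24 + 12*14) - (½ + (⅛)*8100) = (24 + 168) - (½ + 2025/2) = 192 - 1*1013 = 192 - 1013 = -821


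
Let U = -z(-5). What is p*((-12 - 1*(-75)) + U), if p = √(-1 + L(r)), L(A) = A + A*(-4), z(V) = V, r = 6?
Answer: 68*I*√19 ≈ 296.41*I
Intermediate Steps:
U = 5 (U = -1*(-5) = 5)
L(A) = -3*A (L(A) = A - 4*A = -3*A)
p = I*√19 (p = √(-1 - 3*6) = √(-1 - 18) = √(-19) = I*√19 ≈ 4.3589*I)
p*((-12 - 1*(-75)) + U) = (I*√19)*((-12 - 1*(-75)) + 5) = (I*√19)*((-12 + 75) + 5) = (I*√19)*(63 + 5) = (I*√19)*68 = 68*I*√19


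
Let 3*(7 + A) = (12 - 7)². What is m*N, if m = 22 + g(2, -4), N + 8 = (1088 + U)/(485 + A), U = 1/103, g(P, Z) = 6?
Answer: -24248588/150277 ≈ -161.36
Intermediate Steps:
U = 1/103 ≈ 0.0097087
A = 4/3 (A = -7 + (12 - 7)²/3 = -7 + (⅓)*5² = -7 + (⅓)*25 = -7 + 25/3 = 4/3 ≈ 1.3333)
N = -866021/150277 (N = -8 + (1088 + 1/103)/(485 + 4/3) = -8 + 112065/(103*(1459/3)) = -8 + (112065/103)*(3/1459) = -8 + 336195/150277 = -866021/150277 ≈ -5.7628)
m = 28 (m = 22 + 6 = 28)
m*N = 28*(-866021/150277) = -24248588/150277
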